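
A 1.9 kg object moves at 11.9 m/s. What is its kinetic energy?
KE = ½mv² = ½×1.9×11.9² = 134.5295 J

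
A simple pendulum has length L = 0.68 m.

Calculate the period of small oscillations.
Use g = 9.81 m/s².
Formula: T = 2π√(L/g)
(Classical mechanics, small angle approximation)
T = 2π√(L/g) = 2π√(0.68/9.81) = 1.654 s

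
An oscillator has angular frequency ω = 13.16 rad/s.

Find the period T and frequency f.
T = 2π/ω = 2π/13.16 = 0.4774 s; f = ω/2π = 2.094 Hz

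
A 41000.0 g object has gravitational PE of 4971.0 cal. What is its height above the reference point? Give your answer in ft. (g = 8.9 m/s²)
PE = mgh → h = PE/(mg) = 2.08e+04 J / (41 kg × 8.9 m/s²) = 57 m = 187.0 ft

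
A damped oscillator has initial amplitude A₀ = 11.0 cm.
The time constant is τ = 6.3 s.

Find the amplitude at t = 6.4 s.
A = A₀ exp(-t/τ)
A = A₀ exp(−t/τ) = 11.0×exp(−6.4/6.3) = 3.983 cm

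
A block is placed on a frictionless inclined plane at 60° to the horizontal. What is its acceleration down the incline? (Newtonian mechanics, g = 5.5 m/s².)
a = g sin(θ) = 5.5 × sin(60°) = 5.5 × 0.866 = 4.76 m/s²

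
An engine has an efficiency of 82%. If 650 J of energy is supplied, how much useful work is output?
W_out = η × W_in = 0.82 × 650 = 533.0 J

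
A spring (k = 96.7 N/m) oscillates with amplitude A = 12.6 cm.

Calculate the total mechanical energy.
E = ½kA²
E = ½kA² = ½×96.7×(0.126)² = 0.7676 J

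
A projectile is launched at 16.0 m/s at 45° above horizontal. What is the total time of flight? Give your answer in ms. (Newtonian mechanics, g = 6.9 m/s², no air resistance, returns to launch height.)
T = 2v₀sin(θ)/g (with unit conversion) = 3279.0 ms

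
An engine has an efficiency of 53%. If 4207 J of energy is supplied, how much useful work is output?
W_out = η × W_in = 0.53 × 4207 = 2229.7 J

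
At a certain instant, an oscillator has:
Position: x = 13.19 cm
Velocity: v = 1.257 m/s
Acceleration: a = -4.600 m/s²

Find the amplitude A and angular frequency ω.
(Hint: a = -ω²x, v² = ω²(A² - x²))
a = −ω²x → ω = √(|a|/x) = √(4.6/0.1319) = 5.905 rad/s
v² = ω²(A² − x²) → A = √(x² + v²/ω²) = √(0.1319² + 1.257²/5.905²) = 0.2504 m = 25.04 cm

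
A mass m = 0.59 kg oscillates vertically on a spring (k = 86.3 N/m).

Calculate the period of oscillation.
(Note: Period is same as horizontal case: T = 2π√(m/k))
T = 2π√(m/k) = 2π√(0.59/86.3) = 0.5195 s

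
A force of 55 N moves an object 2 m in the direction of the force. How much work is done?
W = Fd = 55×2 = 110.0 J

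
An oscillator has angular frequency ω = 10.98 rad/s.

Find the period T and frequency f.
T = 2π/ω = 2π/10.98 = 0.5722 s; f = ω/2π = 1.748 Hz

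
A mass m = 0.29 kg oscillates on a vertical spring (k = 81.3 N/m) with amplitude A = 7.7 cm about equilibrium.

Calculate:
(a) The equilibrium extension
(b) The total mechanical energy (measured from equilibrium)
x_eq = mg/k = 0.29×9.81/81.3 = 0.03499 m = 3.499 cm
E = ½kA² = ½×81.3×(0.077)² = 0.241 J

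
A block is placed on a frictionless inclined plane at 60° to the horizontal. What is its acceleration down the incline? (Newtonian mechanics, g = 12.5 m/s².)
a = g sin(θ) = 12.5 × sin(60°) = 12.5 × 0.866 = 10.83 m/s²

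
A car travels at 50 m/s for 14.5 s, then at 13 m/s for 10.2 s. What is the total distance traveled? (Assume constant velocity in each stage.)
d₁ = v₁t₁ = 50 × 14.5 = 725 m
d₂ = v₂t₂ = 13 × 10.2 = 132.6 m
d_total = 725 + 132.6 = 857.6 m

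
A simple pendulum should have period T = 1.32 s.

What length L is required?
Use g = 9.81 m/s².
T = 2π√(L/g) → L = g(T/2π)² = 9.81×(1.32/2π)² = 0.433 m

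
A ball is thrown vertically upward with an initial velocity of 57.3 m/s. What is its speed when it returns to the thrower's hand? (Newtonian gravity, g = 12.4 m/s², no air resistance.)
By conservation of energy, the ball returns at the same speed = 57.3 m/s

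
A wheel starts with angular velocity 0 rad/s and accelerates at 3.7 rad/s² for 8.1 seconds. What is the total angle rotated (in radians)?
θ = ω₀t + ½αt² = 0×8.1 + ½×3.7×8.1² = 121.38 rad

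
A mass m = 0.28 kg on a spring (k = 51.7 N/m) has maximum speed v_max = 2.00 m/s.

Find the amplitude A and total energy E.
½mv²_max = ½kA² → A = v_max√(m/k) = 2.0×√(0.28/51.7) = 0.1472 m = 14.72 cm
E = ½mv²_max = ½×0.28×2.0² = 0.56 J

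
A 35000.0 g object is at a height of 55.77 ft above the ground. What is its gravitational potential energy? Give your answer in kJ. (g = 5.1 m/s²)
PE = mgh = 35 kg × 5.1 m/s² × 17 m = 3034 J = 3.034 kJ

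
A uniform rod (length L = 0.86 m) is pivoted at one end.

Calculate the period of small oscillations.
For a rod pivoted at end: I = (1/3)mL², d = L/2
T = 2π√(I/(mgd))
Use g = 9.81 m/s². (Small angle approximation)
I/m = (1/3)L² = 0.2465 m²; d = L/2 = 0.43 m
T = 2π√(I/(mgd)) = 2π√(0.2465/(9.81×0.43)) = 1.519 s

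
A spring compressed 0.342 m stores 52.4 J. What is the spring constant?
PE = ½kx² → k = 2PE/x² = 2×52.4/0.342² = 896.0 N/m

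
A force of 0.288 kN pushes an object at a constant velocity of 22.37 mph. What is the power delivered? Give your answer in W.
P = Fv = 288 N × 10 m/s = 2880 W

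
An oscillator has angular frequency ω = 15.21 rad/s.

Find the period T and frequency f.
T = 2π/ω = 2π/15.21 = 0.4131 s; f = ω/2π = 2.421 Hz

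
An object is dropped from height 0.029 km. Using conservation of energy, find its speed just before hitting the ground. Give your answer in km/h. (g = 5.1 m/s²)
mgh = ½mv² → v = √(2gh) = √(2×5.1×29) = 17.2 m/s = 61.92 km/h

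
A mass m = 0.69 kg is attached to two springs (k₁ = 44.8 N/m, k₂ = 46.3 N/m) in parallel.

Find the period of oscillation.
k_eq = k₁+k₂ = 91.1 N/m
T = 2π√(m/k_eq) = 2π√(0.69/91.1) = 0.5468 s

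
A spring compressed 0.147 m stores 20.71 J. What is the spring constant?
PE = ½kx² → k = 2PE/x² = 2×20.71/0.147² = 1917.0 N/m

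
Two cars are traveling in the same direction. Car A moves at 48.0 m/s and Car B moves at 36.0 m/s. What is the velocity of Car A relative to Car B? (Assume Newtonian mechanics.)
v_rel = v_A - v_B = 48.0 - 36.0 = 12.0 m/s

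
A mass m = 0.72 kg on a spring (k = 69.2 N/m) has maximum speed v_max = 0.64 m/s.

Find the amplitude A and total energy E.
½mv²_max = ½kA² → A = v_max√(m/k) = 0.64×√(0.72/69.2) = 0.06528 m = 6.528 cm
E = ½mv²_max = ½×0.72×0.64² = 0.1475 J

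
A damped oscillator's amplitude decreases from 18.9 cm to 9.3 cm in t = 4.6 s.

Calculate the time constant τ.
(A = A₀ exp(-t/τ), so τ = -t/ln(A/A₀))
A/A₀ = 9.3/18.9 = 0.4921; ln(A/A₀) = -0.7091
τ = −t/ln(A/A₀) = −4.6/-0.7091 = 6.487 s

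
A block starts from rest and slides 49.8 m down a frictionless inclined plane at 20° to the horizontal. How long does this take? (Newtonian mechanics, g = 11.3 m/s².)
a = g sin(θ) = 11.3 × sin(20°) = 3.86 m/s²
t = √(2d/a) = √(2 × 49.8 / 3.86) = 5.08 s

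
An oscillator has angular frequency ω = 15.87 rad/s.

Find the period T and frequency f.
T = 2π/ω = 2π/15.87 = 0.3959 s; f = ω/2π = 2.526 Hz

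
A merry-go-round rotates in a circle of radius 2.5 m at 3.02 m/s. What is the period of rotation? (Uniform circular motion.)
T = 2πr/v = 2π×2.5/3.02 = 5.2 s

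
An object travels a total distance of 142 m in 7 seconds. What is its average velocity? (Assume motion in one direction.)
v_avg = Δd / Δt = 142 / 7 = 20.29 m/s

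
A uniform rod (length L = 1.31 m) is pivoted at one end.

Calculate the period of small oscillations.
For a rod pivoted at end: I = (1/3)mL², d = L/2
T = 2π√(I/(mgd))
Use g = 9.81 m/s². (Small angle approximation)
I/m = (1/3)L² = 0.572 m²; d = L/2 = 0.655 m
T = 2π√(I/(mgd)) = 2π√(0.572/(9.81×0.655)) = 1.875 s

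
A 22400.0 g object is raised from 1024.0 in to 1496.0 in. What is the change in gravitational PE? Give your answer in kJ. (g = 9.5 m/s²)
ΔPE = mg(h₂ − h₁) = 22.4 kg × 9.5 m/s² × (38 − 26.01) m = 2551 J = 2.551 kJ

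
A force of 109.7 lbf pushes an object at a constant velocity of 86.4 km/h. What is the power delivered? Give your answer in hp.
P = Fv = 488 N × 24 m/s = 1.171e+04 W = 15.71 hp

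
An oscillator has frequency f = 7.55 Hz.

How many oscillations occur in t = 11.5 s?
n = f×t = 7.55×11.5 = 86.83 oscillations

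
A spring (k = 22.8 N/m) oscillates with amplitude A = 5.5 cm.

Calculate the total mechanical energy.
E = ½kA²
E = ½kA² = ½×22.8×(0.055)² = 0.03449 J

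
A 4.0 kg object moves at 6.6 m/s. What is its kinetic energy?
KE = ½mv² = ½×4.0×6.6² = 87.12 J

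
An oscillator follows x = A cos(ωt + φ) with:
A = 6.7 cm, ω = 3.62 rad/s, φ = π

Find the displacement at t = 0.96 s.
x = A cos(ωt + φ) = 6.7×cos(3.62×0.96 + π) = 6.331 cm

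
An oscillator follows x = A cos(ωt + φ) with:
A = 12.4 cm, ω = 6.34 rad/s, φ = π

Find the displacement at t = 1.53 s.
x = A cos(ωt + φ) = 12.4×cos(6.34×1.53 + π) = 11.93 cm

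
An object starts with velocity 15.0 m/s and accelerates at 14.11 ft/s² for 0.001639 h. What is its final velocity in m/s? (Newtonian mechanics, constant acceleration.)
v = v₀ + at (with unit conversion) = 40.38 m/s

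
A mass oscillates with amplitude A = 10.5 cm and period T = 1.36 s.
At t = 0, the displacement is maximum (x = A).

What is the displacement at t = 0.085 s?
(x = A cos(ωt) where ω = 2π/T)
ω = 2π/T = 2π/1.36 = 4.62 rad/s
x = A cos(ωt) = 10.5×cos(4.62×0.085) = 9.701 cm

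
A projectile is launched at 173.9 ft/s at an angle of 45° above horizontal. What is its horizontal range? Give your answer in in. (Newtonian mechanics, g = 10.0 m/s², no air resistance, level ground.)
R = v₀² sin(2θ) / g (with unit conversion) = 11060.0 in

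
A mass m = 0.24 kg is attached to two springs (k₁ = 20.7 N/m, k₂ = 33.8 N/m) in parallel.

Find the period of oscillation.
k_eq = k₁+k₂ = 54.5 N/m
T = 2π√(m/k_eq) = 2π√(0.24/54.5) = 0.417 s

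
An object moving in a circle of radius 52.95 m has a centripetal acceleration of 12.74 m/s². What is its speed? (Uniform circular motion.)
v = √(a_c × r) = √(12.74 × 52.95) = 25.97 m/s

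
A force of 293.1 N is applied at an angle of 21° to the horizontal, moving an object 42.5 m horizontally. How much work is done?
W = Fd cosθ = 293.1×42.5×cos(21°) = 11629.0 J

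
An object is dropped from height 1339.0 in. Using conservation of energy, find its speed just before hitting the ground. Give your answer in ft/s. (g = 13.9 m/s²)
mgh = ½mv² → v = √(2gh) = √(2×13.9×34.01) = 30.75 m/s = 100.9 ft/s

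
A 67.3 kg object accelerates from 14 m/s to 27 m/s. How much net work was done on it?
W_net = ΔKE = ½m(v₂² − v₁²) = ½×67.3×(27² − 14²) = 17935.45 J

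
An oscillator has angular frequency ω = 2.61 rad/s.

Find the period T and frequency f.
T = 2π/ω = 2π/2.61 = 2.407 s; f = ω/2π = 0.4154 Hz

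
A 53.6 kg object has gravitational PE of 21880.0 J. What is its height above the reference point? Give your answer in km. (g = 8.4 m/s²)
PE = mgh → h = PE/(mg) = 2.188e+04 J / (53.6 kg × 8.4 m/s²) = 48.6 m = 0.0486 km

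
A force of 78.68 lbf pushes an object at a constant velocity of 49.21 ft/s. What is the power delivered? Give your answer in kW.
P = Fv = 350 N × 15 m/s = 5250 W = 5.25 kW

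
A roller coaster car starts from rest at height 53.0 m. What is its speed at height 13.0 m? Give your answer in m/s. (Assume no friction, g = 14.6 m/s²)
mgh₁ = ½mv₂² + mgh₂ → v₂ = √(2g(h₁−h₂)) = √(2×14.6×(53−13)) = 34.18 m/s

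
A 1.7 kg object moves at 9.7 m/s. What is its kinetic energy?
KE = ½mv² = ½×1.7×9.7² = 79.9765 J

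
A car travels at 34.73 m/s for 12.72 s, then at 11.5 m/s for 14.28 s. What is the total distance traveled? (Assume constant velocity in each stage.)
d₁ = v₁t₁ = 34.73 × 12.72 = 441.766 m
d₂ = v₂t₂ = 11.5 × 14.28 = 164.22 m
d_total = 441.766 + 164.22 = 605.99 m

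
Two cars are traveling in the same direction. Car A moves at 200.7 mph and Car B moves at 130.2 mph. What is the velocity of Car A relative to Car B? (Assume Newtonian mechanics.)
v_rel = v_A - v_B = 200.7 - 130.2 = 70.5 mph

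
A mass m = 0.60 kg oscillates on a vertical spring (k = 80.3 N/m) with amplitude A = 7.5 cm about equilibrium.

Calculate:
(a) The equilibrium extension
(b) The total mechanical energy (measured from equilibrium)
x_eq = mg/k = 0.6×9.81/80.3 = 0.0733 m = 7.33 cm
E = ½kA² = ½×80.3×(0.075)² = 0.2258 J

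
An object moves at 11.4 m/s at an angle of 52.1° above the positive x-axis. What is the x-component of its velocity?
vₓ = v cos(θ) = 11.4 × cos(52.1°) = 7.0 m/s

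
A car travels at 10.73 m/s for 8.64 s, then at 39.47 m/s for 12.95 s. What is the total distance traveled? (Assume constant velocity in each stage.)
d₁ = v₁t₁ = 10.73 × 8.64 = 92.7072 m
d₂ = v₂t₂ = 39.47 × 12.95 = 511.136 m
d_total = 92.7072 + 511.136 = 603.84 m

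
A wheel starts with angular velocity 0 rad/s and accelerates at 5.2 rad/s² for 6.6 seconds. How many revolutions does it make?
θ = ω₀t + ½αt² = 0×6.6 + ½×5.2×6.6² = 113.26 rad
Revolutions = θ/(2π) = 113.26/(2π) = 18.03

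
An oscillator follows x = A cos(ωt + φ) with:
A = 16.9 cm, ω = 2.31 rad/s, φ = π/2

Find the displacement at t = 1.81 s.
x = A cos(ωt + φ) = 16.9×cos(2.31×1.81 + π/2) = 14.57 cm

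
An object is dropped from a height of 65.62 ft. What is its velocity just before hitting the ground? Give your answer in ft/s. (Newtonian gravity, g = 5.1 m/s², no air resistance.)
v = √(2gh) (with unit conversion) = 46.86 ft/s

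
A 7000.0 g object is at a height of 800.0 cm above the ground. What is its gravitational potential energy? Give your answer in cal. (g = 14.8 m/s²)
PE = mgh = 7 kg × 14.8 m/s² × 8 m = 828.8 J = 198.1 cal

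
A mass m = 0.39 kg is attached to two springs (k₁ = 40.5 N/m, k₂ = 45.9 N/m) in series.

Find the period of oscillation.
k_eq = k₁k₂/(k₁+k₂) = 21.52 N/m
T = 2π√(m/k_eq) = 2π√(0.39/21.52) = 0.8459 s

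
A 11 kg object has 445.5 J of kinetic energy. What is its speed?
KE = ½mv² → v = √(2KE/m) = √(2×445.5/11) = 9.0 m/s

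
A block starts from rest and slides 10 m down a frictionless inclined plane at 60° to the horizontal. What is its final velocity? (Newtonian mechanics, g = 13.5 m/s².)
a = g sin(θ) = 13.5 × sin(60°) = 11.69 m/s²
v = √(2ad) = √(2 × 11.69 × 10) = 15.29 m/s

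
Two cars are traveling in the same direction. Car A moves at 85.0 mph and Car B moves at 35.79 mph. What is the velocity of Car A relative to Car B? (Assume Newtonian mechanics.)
v_rel = v_A - v_B = 85.0 - 35.79 = 49.21 mph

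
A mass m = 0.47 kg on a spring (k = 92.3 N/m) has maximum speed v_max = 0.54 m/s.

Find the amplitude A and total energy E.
½mv²_max = ½kA² → A = v_max√(m/k) = 0.54×√(0.47/92.3) = 0.03853 m = 3.853 cm
E = ½mv²_max = ½×0.47×0.54² = 0.06853 J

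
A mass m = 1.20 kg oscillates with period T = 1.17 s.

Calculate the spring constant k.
T = 2π√(m/k) → k = m(2π/T)² = 1.2×(2π/1.17)² = 34.61 N/m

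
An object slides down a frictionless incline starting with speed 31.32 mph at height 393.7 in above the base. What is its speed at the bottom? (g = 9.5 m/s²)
½mv₀² + mgh = ½mv² → v = √(v₀² + 2gh) = √(14² + 2×9.5×10) = 19.65 m/s = 43.95 mph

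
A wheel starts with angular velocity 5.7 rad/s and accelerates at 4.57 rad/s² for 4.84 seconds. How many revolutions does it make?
θ = ω₀t + ½αt² = 5.7×4.84 + ½×4.57×4.84² = 81.12 rad
Revolutions = θ/(2π) = 81.12/(2π) = 12.91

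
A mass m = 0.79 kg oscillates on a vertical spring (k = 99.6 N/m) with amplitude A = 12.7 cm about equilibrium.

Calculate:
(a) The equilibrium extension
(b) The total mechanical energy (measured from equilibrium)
x_eq = mg/k = 0.79×9.81/99.6 = 0.07781 m = 7.781 cm
E = ½kA² = ½×99.6×(0.127)² = 0.8032 J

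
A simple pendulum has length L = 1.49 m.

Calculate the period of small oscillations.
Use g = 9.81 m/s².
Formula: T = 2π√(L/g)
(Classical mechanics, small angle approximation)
T = 2π√(L/g) = 2π√(1.49/9.81) = 2.449 s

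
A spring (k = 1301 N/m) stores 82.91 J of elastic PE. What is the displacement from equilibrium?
PE = ½kx² → x = √(2PE/k) = √(2×82.91/1301) = 0.357 m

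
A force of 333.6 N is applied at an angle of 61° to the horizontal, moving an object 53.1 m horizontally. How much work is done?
W = Fd cosθ = 333.6×53.1×cos(61°) = 8588.0 J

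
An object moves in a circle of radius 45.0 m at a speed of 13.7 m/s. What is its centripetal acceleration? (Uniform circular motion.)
a_c = v²/r = 13.7²/45.0 = 187.69/45.0 = 4.17 m/s²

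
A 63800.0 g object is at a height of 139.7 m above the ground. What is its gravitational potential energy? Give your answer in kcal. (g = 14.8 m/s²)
PE = mgh = 63.8 kg × 14.8 m/s² × 139.7 m = 1.319e+05 J = 31.53 kcal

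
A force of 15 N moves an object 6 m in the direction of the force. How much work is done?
W = Fd = 15×6 = 90.0 J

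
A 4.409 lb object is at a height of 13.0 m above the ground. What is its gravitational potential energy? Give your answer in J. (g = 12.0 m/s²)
PE = mgh = 2 kg × 12.0 m/s² × 13 m = 312 J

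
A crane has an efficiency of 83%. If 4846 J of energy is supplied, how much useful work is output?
W_out = η × W_in = 0.83 × 4846 = 4022.2 J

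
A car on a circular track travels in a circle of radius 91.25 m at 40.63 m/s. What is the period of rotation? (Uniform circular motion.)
T = 2πr/v = 2π×91.25/40.63 = 14.11 s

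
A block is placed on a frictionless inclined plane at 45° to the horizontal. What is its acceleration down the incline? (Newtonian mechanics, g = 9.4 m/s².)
a = g sin(θ) = 9.4 × sin(45°) = 9.4 × 0.7071 = 6.65 m/s²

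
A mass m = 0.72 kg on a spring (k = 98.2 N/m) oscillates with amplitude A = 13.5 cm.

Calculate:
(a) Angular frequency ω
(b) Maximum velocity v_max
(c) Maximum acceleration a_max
ω = √(k/m) = √(98.2/0.72) = 11.68 rad/s
v_max = ωA = 11.68×0.135 = 1.577 m/s
a_max = ω²A = 11.68²×0.135 = 18.41 m/s²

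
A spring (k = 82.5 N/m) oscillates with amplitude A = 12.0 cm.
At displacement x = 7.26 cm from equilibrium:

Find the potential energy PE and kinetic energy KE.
E_total = ½kA² = ½×82.5×(0.12)² = 0.594 J
PE = ½kx² = ½×82.5×(0.0726)² = 0.2174 J
KE = E_total − PE = 0.3766 J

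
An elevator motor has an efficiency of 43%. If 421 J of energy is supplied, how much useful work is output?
W_out = η × W_in = 0.43 × 421 = 181.03 J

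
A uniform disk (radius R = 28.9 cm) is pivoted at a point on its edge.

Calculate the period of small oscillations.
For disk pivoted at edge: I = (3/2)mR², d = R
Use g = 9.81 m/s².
I/m = (3/2)R² = 0.1253 m²; d = R = 0.289 m
T = 2π√((3/2)R²/(gR)) = 2π√(3R/(2g)) = 1.321 s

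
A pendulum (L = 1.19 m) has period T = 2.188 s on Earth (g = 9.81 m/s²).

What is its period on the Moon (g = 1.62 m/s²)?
T = 2π√(L/g), so T_moon/T_earth = √(g_earth/g_moon)
T_moon = 2π√(1.19/1.62) = 5.385 s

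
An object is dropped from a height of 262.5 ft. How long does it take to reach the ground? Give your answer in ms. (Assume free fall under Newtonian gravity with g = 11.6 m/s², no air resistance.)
t = √(2h/g) (with unit conversion) = 3714.0 ms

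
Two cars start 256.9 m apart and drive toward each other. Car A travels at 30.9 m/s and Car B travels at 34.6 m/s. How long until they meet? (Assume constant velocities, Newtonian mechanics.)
Combined speed: v_combined = 30.9 + 34.6 = 65.5 m/s
Time to meet: t = d/65.5 = 256.9/65.5 = 3.92 s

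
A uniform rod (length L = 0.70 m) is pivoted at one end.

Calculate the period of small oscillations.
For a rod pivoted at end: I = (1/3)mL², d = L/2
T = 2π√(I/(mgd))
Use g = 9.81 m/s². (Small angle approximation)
I/m = (1/3)L² = 0.1633 m²; d = L/2 = 0.35 m
T = 2π√(I/(mgd)) = 2π√(0.1633/(9.81×0.35)) = 1.37 s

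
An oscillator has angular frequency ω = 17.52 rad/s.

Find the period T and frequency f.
T = 2π/ω = 2π/17.52 = 0.3586 s; f = ω/2π = 2.788 Hz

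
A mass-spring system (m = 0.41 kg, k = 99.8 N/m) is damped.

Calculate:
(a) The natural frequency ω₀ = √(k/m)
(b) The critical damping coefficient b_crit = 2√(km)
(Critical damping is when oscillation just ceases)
ω₀ = √(k/m) = √(99.8/0.41) = 15.6 rad/s
b_crit = 2√(km) = 2√(99.8×0.41) = 12.79 kg/s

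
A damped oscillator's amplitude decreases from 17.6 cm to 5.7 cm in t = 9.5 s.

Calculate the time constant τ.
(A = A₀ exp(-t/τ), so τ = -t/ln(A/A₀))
A/A₀ = 5.7/17.6 = 0.3239; ln(A/A₀) = -1.127
τ = −t/ln(A/A₀) = −9.5/-1.127 = 8.426 s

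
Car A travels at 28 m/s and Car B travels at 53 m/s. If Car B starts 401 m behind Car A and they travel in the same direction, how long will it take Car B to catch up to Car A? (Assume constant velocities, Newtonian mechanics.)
Relative speed: v_rel = 53 - 28 = 25 m/s
Time to catch: t = d₀/v_rel = 401/25 = 16.04 s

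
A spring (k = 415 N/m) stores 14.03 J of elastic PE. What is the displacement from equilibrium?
PE = ½kx² → x = √(2PE/k) = √(2×14.03/415) = 0.26 m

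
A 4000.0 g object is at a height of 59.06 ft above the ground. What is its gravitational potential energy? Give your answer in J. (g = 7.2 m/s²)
PE = mgh = 4 kg × 7.2 m/s² × 18 m = 518.4 J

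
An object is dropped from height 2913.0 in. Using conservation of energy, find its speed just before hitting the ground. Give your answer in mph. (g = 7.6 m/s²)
mgh = ½mv² → v = √(2gh) = √(2×7.6×73.99) = 33.54 m/s = 75.02 mph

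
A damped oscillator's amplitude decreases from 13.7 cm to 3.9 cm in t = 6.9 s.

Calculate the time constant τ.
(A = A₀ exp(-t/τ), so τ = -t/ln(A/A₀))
A/A₀ = 3.9/13.7 = 0.2847; ln(A/A₀) = -1.256
τ = −t/ln(A/A₀) = −6.9/-1.256 = 5.492 s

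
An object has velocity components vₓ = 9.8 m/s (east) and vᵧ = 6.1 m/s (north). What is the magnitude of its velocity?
|v| = √(vₓ² + vᵧ²) = √(9.8² + 6.1²) = √(133.25) = 11.54 m/s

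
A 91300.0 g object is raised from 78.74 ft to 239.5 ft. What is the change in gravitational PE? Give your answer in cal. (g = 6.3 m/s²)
ΔPE = mg(h₂ − h₁) = 91.3 kg × 6.3 m/s² × (73 − 24) m = 2.818e+04 J = 6736.0 cal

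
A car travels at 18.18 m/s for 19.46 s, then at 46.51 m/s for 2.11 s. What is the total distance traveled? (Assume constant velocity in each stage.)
d₁ = v₁t₁ = 18.18 × 19.46 = 353.783 m
d₂ = v₂t₂ = 46.51 × 2.11 = 98.1361 m
d_total = 353.783 + 98.1361 = 451.92 m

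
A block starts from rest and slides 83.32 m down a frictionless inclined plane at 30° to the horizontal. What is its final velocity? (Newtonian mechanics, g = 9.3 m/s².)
a = g sin(θ) = 9.3 × sin(30°) = 4.65 m/s²
v = √(2ad) = √(2 × 4.65 × 83.32) = 27.84 m/s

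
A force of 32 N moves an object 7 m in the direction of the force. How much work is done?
W = Fd = 32×7 = 224.0 J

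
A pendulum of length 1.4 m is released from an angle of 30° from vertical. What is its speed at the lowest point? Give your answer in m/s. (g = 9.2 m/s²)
h = L(1 − cosθ) = 1.4×(1 − cos30°) = 0.1876 m
v = √(2gh) = √(2×9.2×0.1876) = 1.858 m/s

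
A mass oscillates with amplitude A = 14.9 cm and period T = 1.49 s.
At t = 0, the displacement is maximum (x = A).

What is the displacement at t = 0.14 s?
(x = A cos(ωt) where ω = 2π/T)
ω = 2π/T = 2π/1.49 = 4.217 rad/s
x = A cos(ωt) = 14.9×cos(4.217×0.14) = 12.38 cm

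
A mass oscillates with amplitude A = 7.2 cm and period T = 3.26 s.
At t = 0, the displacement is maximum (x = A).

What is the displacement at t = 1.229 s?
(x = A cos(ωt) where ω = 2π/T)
ω = 2π/T = 2π/3.26 = 1.927 rad/s
x = A cos(ωt) = 7.2×cos(1.927×1.229) = -5.155 cm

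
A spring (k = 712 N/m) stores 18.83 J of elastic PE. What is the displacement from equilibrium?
PE = ½kx² → x = √(2PE/k) = √(2×18.83/712) = 0.23 m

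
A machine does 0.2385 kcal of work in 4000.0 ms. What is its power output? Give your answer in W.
P = W/t = 997.9 J / 4 s = 249.5 W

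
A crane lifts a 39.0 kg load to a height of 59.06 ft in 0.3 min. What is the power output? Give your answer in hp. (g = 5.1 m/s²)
W = mgh = 39×5.1×18 = 3580 J
P = W/t = 3580/18 = 198.9 W = 0.2668 hp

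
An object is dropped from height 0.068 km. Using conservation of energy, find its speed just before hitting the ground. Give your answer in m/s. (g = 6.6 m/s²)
mgh = ½mv² → v = √(2gh) = √(2×6.6×68) = 29.96 m/s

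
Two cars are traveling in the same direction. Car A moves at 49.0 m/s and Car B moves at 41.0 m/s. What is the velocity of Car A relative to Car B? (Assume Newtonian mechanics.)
v_rel = v_A - v_B = 49.0 - 41.0 = 8.0 m/s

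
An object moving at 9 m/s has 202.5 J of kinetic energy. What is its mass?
KE = ½mv² → m = 2KE/v² = 2×202.5/9² = 5.0 kg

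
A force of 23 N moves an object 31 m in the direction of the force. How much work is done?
W = Fd = 23×31 = 713.0 J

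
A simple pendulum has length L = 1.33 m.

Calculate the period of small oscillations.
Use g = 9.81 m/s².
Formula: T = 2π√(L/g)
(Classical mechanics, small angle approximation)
T = 2π√(L/g) = 2π√(1.33/9.81) = 2.314 s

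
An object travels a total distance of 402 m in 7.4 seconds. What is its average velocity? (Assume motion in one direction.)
v_avg = Δd / Δt = 402 / 7.4 = 54.32 m/s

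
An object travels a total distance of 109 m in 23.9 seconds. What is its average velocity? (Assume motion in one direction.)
v_avg = Δd / Δt = 109 / 23.9 = 4.56 m/s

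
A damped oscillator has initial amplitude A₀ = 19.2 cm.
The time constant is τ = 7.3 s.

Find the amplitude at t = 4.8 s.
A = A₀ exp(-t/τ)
A = A₀ exp(−t/τ) = 19.2×exp(−4.8/7.3) = 9.948 cm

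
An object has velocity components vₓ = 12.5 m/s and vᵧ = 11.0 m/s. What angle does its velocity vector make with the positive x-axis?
θ = arctan(vᵧ/vₓ) = arctan(11.0/12.5) = 41.35°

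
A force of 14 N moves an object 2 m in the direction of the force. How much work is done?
W = Fd = 14×2 = 28.0 J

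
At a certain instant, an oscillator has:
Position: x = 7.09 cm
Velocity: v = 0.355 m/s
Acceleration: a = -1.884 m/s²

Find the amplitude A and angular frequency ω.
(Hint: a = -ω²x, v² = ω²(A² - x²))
a = −ω²x → ω = √(|a|/x) = √(1.884/0.0709) = 5.155 rad/s
v² = ω²(A² − x²) → A = √(x² + v²/ω²) = √(0.0709² + 0.355²/5.155²) = 0.09884 m = 9.884 cm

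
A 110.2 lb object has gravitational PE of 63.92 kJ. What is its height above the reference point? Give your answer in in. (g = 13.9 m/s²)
PE = mgh → h = PE/(mg) = 6.392e+04 J / (49.99 kg × 13.9 m/s²) = 92 m = 3622.0 in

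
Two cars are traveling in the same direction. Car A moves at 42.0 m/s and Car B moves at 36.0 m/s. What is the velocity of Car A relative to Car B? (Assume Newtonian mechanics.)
v_rel = v_A - v_B = 42.0 - 36.0 = 6.0 m/s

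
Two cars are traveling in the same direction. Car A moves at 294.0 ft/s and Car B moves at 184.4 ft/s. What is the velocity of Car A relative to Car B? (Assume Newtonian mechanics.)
v_rel = v_A - v_B = 294.0 - 184.4 = 109.6 ft/s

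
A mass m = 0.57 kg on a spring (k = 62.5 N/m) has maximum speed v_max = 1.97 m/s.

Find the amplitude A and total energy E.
½mv²_max = ½kA² → A = v_max√(m/k) = 1.97×√(0.57/62.5) = 0.1881 m = 18.81 cm
E = ½mv²_max = ½×0.57×1.97² = 1.106 J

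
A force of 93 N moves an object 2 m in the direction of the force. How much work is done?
W = Fd = 93×2 = 186.0 J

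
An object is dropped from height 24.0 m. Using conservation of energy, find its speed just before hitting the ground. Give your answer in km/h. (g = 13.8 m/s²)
mgh = ½mv² → v = √(2gh) = √(2×13.8×24) = 25.74 m/s = 92.65 km/h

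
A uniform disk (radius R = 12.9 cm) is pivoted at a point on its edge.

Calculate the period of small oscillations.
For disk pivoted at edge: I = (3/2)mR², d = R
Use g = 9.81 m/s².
I/m = (3/2)R² = 0.02496 m²; d = R = 0.129 m
T = 2π√((3/2)R²/(gR)) = 2π√(3R/(2g)) = 0.8824 s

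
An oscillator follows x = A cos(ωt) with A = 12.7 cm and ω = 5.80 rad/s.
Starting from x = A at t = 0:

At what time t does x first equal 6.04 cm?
cos(ωt) = x/A = 6.04/12.7 = 0.4756
ωt = arccos(0.4756) = 1.075 rad
t = 1.075/5.8 = 0.1854 s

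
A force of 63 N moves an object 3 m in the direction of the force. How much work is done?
W = Fd = 63×3 = 189.0 J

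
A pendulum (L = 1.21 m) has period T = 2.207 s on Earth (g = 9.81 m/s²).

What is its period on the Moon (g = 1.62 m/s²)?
T = 2π√(L/g), so T_moon/T_earth = √(g_earth/g_moon)
T_moon = 2π√(1.21/1.62) = 5.43 s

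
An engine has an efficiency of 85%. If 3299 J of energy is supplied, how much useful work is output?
W_out = η × W_in = 0.85 × 3299 = 2804.2 J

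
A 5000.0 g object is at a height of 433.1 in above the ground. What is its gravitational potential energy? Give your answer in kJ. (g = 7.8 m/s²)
PE = mgh = 5 kg × 7.8 m/s² × 11 m = 429 J = 0.429 kJ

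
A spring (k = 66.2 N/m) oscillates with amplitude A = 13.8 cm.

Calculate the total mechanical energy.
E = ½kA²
E = ½kA² = ½×66.2×(0.138)² = 0.6304 J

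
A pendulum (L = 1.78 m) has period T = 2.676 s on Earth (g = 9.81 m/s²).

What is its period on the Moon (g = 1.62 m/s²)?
T = 2π√(L/g), so T_moon/T_earth = √(g_earth/g_moon)
T_moon = 2π√(1.78/1.62) = 6.586 s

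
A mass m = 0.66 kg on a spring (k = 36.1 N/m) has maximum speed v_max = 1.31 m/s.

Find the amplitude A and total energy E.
½mv²_max = ½kA² → A = v_max√(m/k) = 1.31×√(0.66/36.1) = 0.1771 m = 17.71 cm
E = ½mv²_max = ½×0.66×1.31² = 0.5663 J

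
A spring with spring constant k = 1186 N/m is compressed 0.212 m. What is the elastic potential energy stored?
PE = ½kx² = ½×1186×0.212² = 26.65 J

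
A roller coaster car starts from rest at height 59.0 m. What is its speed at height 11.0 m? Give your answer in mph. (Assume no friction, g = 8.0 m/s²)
mgh₁ = ½mv₂² + mgh₂ → v₂ = √(2g(h₁−h₂)) = √(2×8.0×(59−11)) = 27.71 m/s = 61.99 mph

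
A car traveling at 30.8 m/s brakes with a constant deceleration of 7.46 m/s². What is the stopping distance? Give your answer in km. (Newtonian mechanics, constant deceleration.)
d = v₀² / (2a) (with unit conversion) = 0.06358 km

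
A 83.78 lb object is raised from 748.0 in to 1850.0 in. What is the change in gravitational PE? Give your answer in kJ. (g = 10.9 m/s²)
ΔPE = mg(h₂ − h₁) = 38 kg × 10.9 m/s² × (46.99 − 19) m = 1.159e+04 J = 11.59 kJ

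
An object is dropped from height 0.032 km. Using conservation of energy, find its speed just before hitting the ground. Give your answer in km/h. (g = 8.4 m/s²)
mgh = ½mv² → v = √(2gh) = √(2×8.4×32) = 23.19 m/s = 83.47 km/h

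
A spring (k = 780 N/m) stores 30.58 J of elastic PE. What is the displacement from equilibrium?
PE = ½kx² → x = √(2PE/k) = √(2×30.58/780) = 0.28 m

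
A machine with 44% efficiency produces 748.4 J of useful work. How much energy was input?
W_in = W_out/η = 748.4/0.44 = 1700.9 J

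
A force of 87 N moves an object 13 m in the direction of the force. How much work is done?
W = Fd = 87×13 = 1131.0 J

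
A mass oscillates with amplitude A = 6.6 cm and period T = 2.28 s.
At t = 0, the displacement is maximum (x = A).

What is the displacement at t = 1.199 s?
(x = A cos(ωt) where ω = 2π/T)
ω = 2π/T = 2π/2.28 = 2.756 rad/s
x = A cos(ωt) = 6.6×cos(2.756×1.199) = -6.513 cm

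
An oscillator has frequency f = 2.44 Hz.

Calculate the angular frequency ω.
ω = 2πf = 2π×2.44 = 15.33 rad/s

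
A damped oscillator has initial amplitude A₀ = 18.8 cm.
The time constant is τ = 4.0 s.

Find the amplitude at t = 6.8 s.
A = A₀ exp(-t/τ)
A = A₀ exp(−t/τ) = 18.8×exp(−6.8/4.0) = 3.434 cm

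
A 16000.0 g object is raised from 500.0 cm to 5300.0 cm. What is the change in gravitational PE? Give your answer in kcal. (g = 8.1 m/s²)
ΔPE = mg(h₂ − h₁) = 16 kg × 8.1 m/s² × (53 − 5) m = 6221 J = 1.487 kcal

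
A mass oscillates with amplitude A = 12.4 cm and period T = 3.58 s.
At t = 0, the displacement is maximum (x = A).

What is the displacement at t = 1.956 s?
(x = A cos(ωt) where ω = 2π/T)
ω = 2π/T = 2π/3.58 = 1.755 rad/s
x = A cos(ωt) = 12.4×cos(1.755×1.956) = -11.88 cm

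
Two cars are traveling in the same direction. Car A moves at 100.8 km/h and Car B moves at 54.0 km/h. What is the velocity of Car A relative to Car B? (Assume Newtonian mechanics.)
v_rel = v_A - v_B = 100.8 - 54.0 = 46.8 km/h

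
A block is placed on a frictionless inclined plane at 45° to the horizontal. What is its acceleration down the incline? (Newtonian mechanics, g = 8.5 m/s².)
a = g sin(θ) = 8.5 × sin(45°) = 8.5 × 0.7071 = 6.01 m/s²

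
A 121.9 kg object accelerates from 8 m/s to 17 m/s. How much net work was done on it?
W_net = ΔKE = ½m(v₂² − v₁²) = ½×121.9×(17² − 8²) = 13713.75 J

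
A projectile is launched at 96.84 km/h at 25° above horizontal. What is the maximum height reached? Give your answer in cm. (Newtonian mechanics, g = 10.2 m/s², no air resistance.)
H = v₀²sin²(θ)/(2g) (with unit conversion) = 633.5 cm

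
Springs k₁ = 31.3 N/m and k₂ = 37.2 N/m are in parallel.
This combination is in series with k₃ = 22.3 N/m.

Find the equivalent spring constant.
k₁₂ = k₁ + k₂ = 68.5 N/m (parallel)
1/k_eq = 1/k₁₂ + 1/k₃ → k_eq = 16.82 N/m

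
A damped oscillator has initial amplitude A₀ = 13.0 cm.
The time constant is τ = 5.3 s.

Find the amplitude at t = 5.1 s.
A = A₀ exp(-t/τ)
A = A₀ exp(−t/τ) = 13.0×exp(−5.1/5.3) = 4.966 cm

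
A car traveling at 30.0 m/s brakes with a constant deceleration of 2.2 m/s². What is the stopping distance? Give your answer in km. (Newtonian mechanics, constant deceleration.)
d = v₀² / (2a) (with unit conversion) = 0.2045 km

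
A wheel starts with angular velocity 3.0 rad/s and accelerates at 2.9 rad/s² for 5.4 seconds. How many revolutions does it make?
θ = ω₀t + ½αt² = 3.0×5.4 + ½×2.9×5.4² = 58.48 rad
Revolutions = θ/(2π) = 58.48/(2π) = 9.31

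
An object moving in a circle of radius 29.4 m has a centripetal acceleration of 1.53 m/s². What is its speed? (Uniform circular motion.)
v = √(a_c × r) = √(1.53 × 29.4) = 6.71 m/s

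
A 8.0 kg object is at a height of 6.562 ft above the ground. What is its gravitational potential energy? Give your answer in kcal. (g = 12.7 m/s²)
PE = mgh = 8 kg × 12.7 m/s² × 2 m = 203.2 J = 0.04857 kcal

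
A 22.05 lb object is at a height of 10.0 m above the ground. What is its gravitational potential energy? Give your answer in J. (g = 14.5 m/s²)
PE = mgh = 10 kg × 14.5 m/s² × 10 m = 1450 J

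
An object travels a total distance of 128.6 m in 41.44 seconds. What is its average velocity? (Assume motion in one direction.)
v_avg = Δd / Δt = 128.6 / 41.44 = 3.1 m/s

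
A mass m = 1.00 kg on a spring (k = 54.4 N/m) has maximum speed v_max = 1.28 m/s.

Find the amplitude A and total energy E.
½mv²_max = ½kA² → A = v_max√(m/k) = 1.28×√(1.0/54.4) = 0.1735 m = 17.35 cm
E = ½mv²_max = ½×1.0×1.28² = 0.8192 J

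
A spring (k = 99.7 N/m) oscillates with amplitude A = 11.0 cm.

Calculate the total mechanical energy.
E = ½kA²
E = ½kA² = ½×99.7×(0.11)² = 0.6032 J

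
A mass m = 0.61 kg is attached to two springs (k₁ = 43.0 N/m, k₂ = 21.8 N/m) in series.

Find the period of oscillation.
k_eq = k₁k₂/(k₁+k₂) = 14.47 N/m
T = 2π√(m/k_eq) = 2π√(0.61/14.47) = 1.29 s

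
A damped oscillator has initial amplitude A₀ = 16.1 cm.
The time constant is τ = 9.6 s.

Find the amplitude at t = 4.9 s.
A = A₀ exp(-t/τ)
A = A₀ exp(−t/τ) = 16.1×exp(−4.9/9.6) = 9.664 cm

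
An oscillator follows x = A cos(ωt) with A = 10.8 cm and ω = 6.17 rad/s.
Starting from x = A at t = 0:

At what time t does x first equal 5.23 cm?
cos(ωt) = x/A = 5.23/10.8 = 0.4843
ωt = arccos(0.4843) = 1.065 rad
t = 1.065/6.17 = 0.1727 s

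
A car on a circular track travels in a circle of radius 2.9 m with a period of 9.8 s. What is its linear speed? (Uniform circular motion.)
v = 2πr/T = 2π×2.9/9.8 = 1.86 m/s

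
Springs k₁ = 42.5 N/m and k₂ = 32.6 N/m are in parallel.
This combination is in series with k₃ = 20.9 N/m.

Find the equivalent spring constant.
k₁₂ = k₁ + k₂ = 75.1 N/m (parallel)
1/k_eq = 1/k₁₂ + 1/k₃ → k_eq = 16.35 N/m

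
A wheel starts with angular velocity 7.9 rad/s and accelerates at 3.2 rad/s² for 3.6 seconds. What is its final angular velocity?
ω = ω₀ + αt = 7.9 + 3.2 × 3.6 = 19.42 rad/s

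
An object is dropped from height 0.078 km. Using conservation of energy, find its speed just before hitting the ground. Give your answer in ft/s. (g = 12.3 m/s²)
mgh = ½mv² → v = √(2gh) = √(2×12.3×78) = 43.8 m/s = 143.7 ft/s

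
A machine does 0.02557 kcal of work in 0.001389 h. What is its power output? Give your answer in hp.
P = W/t = 107 J / 5 s = 21.4 W = 0.02869 hp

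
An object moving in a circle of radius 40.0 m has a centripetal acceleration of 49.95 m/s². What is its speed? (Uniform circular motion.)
v = √(a_c × r) = √(49.95 × 40.0) = 44.7 m/s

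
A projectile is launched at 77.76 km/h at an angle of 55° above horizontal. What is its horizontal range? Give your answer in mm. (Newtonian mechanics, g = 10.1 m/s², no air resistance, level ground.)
R = v₀² sin(2θ) / g (with unit conversion) = 43410.0 mm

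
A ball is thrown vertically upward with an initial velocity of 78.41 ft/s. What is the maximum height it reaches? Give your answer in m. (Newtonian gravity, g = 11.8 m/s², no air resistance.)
h_max = v₀²/(2g) (with unit conversion) = 24.2 m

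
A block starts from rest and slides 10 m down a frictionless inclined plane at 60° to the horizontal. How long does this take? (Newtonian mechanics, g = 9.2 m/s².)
a = g sin(θ) = 9.2 × sin(60°) = 7.97 m/s²
t = √(2d/a) = √(2 × 10 / 7.97) = 1.58 s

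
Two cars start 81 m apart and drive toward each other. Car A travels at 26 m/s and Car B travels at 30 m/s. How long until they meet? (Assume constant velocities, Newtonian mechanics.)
Combined speed: v_combined = 26 + 30 = 56 m/s
Time to meet: t = d/56 = 81/56 = 1.45 s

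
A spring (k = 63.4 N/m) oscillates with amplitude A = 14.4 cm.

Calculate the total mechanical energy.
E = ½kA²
E = ½kA² = ½×63.4×(0.144)² = 0.6573 J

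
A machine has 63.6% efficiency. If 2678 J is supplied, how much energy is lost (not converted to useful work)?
W_out = η × W_in = 0.636×2678 = 1703.2 J
W_lost = W_in − W_out = 2678 − 1703.2 = 974.79 J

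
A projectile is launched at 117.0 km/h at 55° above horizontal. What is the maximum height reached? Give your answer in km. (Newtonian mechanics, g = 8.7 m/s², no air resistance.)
H = v₀²sin²(θ)/(2g) (with unit conversion) = 0.04073 km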